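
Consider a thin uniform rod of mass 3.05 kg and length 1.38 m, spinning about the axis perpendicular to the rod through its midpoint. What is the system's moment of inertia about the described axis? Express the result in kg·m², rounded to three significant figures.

0.484

I_cm = (1/12)ML² = (1/12)(3.05)(1.38)² = 0.48403 kg·m²; axis through the centre, so I = 0.48403 kg·m².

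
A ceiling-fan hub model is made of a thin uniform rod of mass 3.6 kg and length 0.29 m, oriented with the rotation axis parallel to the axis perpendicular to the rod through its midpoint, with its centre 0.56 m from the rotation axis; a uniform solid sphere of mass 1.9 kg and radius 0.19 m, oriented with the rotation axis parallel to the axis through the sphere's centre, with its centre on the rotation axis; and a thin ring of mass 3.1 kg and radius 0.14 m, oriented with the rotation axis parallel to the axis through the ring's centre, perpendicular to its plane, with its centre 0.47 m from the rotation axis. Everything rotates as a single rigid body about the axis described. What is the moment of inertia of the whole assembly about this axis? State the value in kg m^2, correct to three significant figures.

1.93

Thin rod: I_cm = (1/12)ML² = (1/12)(3.6)(0.29)² = 0.02523 kg m^2; centre at d = 0.56 m, so I = I_cm + Md² gives I = 0.02523 + (3.6)(0.56)² = 1.1542 kg m^2.
Solid sphere: I_cm = (2/5)MR² = (2/5)(1.9)(0.19)² = 0.027436 kg m^2; axis through the centre, so I = 0.027436 kg m^2.
Thin ring: I_cm = MR² = (3.1)(0.14)² = 0.06076 kg m^2; centre at d = 0.47 m, so I = I_cm + Md² gives I = 0.06076 + (3.1)(0.47)² = 0.74555 kg m^2.
Total I = 1.1542 + 0.027436 + 0.74555 = 1.9272 kg m^2.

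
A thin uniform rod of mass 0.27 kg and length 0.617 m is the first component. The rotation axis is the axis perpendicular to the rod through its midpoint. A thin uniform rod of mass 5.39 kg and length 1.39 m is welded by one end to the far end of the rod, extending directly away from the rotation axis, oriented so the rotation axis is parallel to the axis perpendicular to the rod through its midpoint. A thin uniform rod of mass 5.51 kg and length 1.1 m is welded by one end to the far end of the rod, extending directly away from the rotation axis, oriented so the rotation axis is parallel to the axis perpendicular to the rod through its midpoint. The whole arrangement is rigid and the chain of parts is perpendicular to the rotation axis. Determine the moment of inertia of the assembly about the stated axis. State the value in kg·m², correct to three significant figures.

34.7

Thin rod: I_cm = (1/12)ML² = (1/12)(0.27)(0.617)² = 0.0085655 kg·m²; axis through the centre, so I = 0.0085655 kg·m².
Thin rod: I_cm = (1/12)ML² = (1/12)(5.39)(1.39)² = 0.86783 kg·m²; centre at d = 0.3085 + 0.695 = 1.0035 m, so I = I_cm + Md² gives I = 0.86783 + (5.39)(1.0035)² = 6.2956 kg·m².
Thin rod: I_cm = (1/12)ML² = (1/12)(5.51)(1.1)² = 0.55559 kg·m²; centre at d = 0.3085 + 0.695 + 0.695 + 0.55 = 2.2485 m, so I = I_cm + Md² gives I = 0.55559 + (5.51)(2.2485)² = 28.413 kg·m².
Total I = 0.0085655 + 6.2956 + 28.413 = 34.717 kg·m².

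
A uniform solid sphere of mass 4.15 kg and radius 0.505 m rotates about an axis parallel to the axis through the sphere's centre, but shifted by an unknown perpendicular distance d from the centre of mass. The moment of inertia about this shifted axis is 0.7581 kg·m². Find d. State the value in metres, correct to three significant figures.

About the centre-of-mass axis, I_cm = (2/5)MR² = (2/5)(4.15)(0.505)² = 0.42334 kg·m².
Parallel axis theorem: I = I_cm + Md², so Md² = 0.7581 − 0.42334 = 0.33476 kg·m².
d = √(0.33476 / 4.15) = 0.28402 m.

0.284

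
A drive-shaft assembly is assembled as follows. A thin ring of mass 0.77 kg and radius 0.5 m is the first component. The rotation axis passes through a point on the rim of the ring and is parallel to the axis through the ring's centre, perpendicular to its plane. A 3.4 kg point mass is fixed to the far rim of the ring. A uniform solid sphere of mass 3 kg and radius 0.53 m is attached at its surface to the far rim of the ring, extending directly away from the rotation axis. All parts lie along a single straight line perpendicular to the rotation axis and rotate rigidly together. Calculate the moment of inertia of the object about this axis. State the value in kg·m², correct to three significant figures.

11.1

Thin ring: I_cm = MR² = (0.77)(0.5)² = 0.1925 kg·m²; centre at d = 0.5 m, so I = I_cm + Md² gives I = 0.1925 + (0.77)(0.5)² = 0.385 kg·m².
Point mass: I_cm = 0; centre at d = 0.5 + 0.5 = 1 m, so I = I_cm + Md² gives I = 0 + (3.4)(1)² = 3.4 kg·m².
Solid sphere: I_cm = (2/5)MR² = (2/5)(3)(0.53)² = 0.33708 kg·m²; centre at d = 0.5 + 0.5 + 0.53 = 1.53 m, so I = I_cm + Md² gives I = 0.33708 + (3)(1.53)² = 7.3598 kg·m².
Total I = 0.385 + 3.4 + 7.3598 = 11.145 kg·m².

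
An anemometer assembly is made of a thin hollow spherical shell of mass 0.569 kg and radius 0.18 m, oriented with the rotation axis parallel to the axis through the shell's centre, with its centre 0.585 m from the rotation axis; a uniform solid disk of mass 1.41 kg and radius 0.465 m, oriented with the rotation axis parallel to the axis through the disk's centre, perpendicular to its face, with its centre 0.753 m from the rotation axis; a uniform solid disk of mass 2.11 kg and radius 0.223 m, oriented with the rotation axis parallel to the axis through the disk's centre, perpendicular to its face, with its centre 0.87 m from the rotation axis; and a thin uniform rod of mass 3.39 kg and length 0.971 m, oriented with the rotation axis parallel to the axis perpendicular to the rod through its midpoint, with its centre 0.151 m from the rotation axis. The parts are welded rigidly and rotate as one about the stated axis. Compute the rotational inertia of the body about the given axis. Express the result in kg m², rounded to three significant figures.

Spherical shell: I_cm = (2/3)MR² = (2/3)(0.569)(0.18)² = 0.01229 kg m²; centre at d = 0.585 m, so the parallel axis theorem gives I = 0.01229 + (0.569)(0.585)² = 0.20702 kg m².
Solid disk: I_cm = (1/2)MR² = (1/2)(1.41)(0.465)² = 0.15244 kg m²; centre at d = 0.753 m, so the parallel axis theorem gives I = 0.15244 + (1.41)(0.753)² = 0.95192 kg m².
Solid disk: I_cm = (1/2)MR² = (1/2)(2.11)(0.223)² = 0.052464 kg m²; centre at d = 0.87 m, so the parallel axis theorem gives I = 0.052464 + (2.11)(0.87)² = 1.6495 kg m².
Thin rod: I_cm = (1/12)ML² = (1/12)(3.39)(0.971)² = 0.26635 kg m²; centre at d = 0.151 m, so the parallel axis theorem gives I = 0.26635 + (3.39)(0.151)² = 0.34365 kg m².
Total I = 0.20702 + 0.95192 + 1.6495 + 0.34365 = 3.1521 kg m².

3.15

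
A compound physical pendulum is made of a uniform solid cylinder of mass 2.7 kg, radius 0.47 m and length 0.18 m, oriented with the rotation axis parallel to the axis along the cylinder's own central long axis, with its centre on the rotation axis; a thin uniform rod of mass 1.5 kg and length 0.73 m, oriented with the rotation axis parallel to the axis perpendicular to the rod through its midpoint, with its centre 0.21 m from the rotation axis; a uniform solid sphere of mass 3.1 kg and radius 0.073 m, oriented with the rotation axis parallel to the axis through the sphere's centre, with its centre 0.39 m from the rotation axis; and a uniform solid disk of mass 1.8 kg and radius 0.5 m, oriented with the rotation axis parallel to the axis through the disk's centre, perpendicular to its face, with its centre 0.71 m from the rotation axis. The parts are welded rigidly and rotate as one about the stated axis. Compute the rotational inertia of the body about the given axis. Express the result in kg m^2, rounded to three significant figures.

2.04

Solid cylinder: I_cm = (1/2)MR² = (1/2)(2.7)(0.47)² = 0.29822 kg m^2; axis through the centre, so I = 0.29822 kg m^2.
Thin rod: I_cm = (1/12)ML² = (1/12)(1.5)(0.73)² = 0.066612 kg m^2; centre at d = 0.21 m, so the parallel axis theorem gives I = 0.066612 + (1.5)(0.21)² = 0.13276 kg m^2.
Solid sphere: I_cm = (2/5)MR² = (2/5)(3.1)(0.073)² = 0.006608 kg m^2; centre at d = 0.39 m, so the parallel axis theorem gives I = 0.006608 + (3.1)(0.39)² = 0.47812 kg m^2.
Solid disk: I_cm = (1/2)MR² = (1/2)(1.8)(0.5)² = 0.225 kg m^2; centre at d = 0.71 m, so the parallel axis theorem gives I = 0.225 + (1.8)(0.71)² = 1.1324 kg m^2.
Total I = 0.29822 + 0.13276 + 0.47812 + 1.1324 = 2.0415 kg m^2.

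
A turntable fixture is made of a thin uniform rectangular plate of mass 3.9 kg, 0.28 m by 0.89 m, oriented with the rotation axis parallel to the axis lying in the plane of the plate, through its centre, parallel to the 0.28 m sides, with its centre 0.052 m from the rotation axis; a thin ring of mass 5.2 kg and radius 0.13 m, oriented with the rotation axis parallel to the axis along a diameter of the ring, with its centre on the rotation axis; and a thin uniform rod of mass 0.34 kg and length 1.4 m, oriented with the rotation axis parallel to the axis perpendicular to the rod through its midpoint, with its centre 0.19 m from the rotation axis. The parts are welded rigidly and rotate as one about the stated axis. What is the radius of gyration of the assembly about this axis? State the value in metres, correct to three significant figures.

Rectangular plate: I_cm = (1/12)Mb² = (1/12)(3.9)(0.89)² = 0.25743 kg·m²; centre at d = 0.052 m, so the parallel axis theorem gives I = 0.25743 + (3.9)(0.052)² = 0.26798 kg·m².
Thin ring: I_cm = (1/2)MR² = (1/2)(5.2)(0.13)² = 0.04394 kg·m²; axis through the centre, so I = 0.04394 kg·m².
Thin rod: I_cm = (1/12)ML² = (1/12)(0.34)(1.4)² = 0.055533 kg·m²; centre at d = 0.19 m, so the parallel axis theorem gives I = 0.055533 + (0.34)(0.19)² = 0.067807 kg·m².
Total I = 0.37973 kg·m²; total mass M = 9.44 kg.
k = √(I/M) = √(0.37973/9.44) = 0.20056 m.

0.201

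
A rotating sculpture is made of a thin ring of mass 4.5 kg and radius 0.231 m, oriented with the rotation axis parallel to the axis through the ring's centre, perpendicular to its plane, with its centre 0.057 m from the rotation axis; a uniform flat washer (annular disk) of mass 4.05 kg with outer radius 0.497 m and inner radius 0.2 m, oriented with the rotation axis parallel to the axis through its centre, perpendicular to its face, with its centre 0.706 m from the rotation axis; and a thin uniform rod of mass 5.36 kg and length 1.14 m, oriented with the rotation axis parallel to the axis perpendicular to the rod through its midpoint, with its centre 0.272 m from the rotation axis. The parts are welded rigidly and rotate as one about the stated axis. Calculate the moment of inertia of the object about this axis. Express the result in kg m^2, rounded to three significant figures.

3.83

Thin ring: I_cm = MR² = (4.5)(0.231)² = 0.24012 kg m^2; centre at d = 0.057 m, so the parallel axis theorem gives I = 0.24012 + (4.5)(0.057)² = 0.25474 kg m^2.
Annular disk: I_cm = (1/2)M(R²+r²) = (1/2)(4.05)[(0.497)² + (0.2)²] = 0.58119 kg m^2; centre at d = 0.706 m, so the parallel axis theorem gives I = 0.58119 + (4.05)(0.706)² = 2.5999 kg m^2.
Thin rod: I_cm = (1/12)ML² = (1/12)(5.36)(1.14)² = 0.58049 kg m^2; centre at d = 0.272 m, so the parallel axis theorem gives I = 0.58049 + (5.36)(0.272)² = 0.97704 kg m^2.
Total I = 0.25474 + 2.5999 + 0.97704 = 3.8316 kg m^2.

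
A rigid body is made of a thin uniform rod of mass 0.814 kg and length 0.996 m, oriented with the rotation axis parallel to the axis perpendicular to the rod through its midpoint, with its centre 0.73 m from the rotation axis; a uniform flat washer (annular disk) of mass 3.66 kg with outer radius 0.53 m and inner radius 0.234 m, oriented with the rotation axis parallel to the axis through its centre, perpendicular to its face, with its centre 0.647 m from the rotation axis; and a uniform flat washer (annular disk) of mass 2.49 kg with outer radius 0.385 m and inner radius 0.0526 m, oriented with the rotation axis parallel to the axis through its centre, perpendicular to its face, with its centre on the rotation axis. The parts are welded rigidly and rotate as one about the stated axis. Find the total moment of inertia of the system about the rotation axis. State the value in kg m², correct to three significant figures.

Thin rod: I_cm = (1/12)ML² = (1/12)(0.814)(0.996)² = 0.067292 kg m²; centre at d = 0.73 m, so I = I_cm + Md² gives I = 0.067292 + (0.814)(0.73)² = 0.50107 kg m².
Annular disk: I_cm = (1/2)M(R²+r²) = (1/2)(3.66)[(0.53)² + (0.234)²] = 0.61425 kg m²; centre at d = 0.647 m, so I = I_cm + Md² gives I = 0.61425 + (3.66)(0.647)² = 2.1464 kg m².
Annular disk: I_cm = (1/2)M(R²+r²) = (1/2)(2.49)[(0.385)² + (0.0526)²] = 0.18798 kg m²; axis through the centre, so I = 0.18798 kg m².
Total I = 0.50107 + 2.1464 + 0.18798 = 2.8354 kg m².

2.84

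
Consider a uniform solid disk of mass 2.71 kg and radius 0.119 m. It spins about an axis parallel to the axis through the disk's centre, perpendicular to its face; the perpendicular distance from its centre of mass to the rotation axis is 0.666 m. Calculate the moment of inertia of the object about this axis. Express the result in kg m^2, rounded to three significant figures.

I_cm = (1/2)MR² = (1/2)(2.71)(0.119)² = 0.019188 kg m^2; centre at d = 0.666 m, so the parallel axis theorem gives I = 0.019188 + (2.71)(0.666)² = 1.2212 kg m^2.

1.22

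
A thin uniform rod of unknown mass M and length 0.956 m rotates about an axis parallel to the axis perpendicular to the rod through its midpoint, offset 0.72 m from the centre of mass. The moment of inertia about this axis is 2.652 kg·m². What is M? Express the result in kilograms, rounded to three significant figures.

I = I_cm + Md² = (1/12)ML² + Md² = M·[0.0833333·(0.956)² + (0.72)²] = M·0.59456.
So M = 2.652 / 0.59456 = 4.4604 kg.

4.46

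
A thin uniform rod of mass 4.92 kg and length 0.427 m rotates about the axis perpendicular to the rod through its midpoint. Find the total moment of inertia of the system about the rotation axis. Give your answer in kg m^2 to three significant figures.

0.0748

I_cm = (1/12)ML² = (1/12)(4.92)(0.427)² = 0.074755 kg m^2; axis through the centre, so I = 0.074755 kg m^2.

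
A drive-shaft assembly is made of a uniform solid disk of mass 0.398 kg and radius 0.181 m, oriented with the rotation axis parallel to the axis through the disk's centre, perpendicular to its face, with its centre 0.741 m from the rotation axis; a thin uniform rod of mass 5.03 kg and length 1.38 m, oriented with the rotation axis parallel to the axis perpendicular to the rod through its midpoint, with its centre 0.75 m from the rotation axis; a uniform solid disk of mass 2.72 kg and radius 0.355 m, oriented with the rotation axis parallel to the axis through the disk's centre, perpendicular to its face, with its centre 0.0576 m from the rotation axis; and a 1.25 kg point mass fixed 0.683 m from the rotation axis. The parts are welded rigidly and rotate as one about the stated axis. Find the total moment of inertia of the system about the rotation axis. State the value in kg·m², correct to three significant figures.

Solid disk: I_cm = (1/2)MR² = (1/2)(0.398)(0.181)² = 0.0065194 kg·m²; centre at d = 0.741 m, so the parallel axis theorem gives I = 0.0065194 + (0.398)(0.741)² = 0.22505 kg·m².
Thin rod: I_cm = (1/12)ML² = (1/12)(5.03)(1.38)² = 0.79826 kg·m²; centre at d = 0.75 m, so the parallel axis theorem gives I = 0.79826 + (5.03)(0.75)² = 3.6276 kg·m².
Solid disk: I_cm = (1/2)MR² = (1/2)(2.72)(0.355)² = 0.17139 kg·m²; centre at d = 0.0576 m, so the parallel axis theorem gives I = 0.17139 + (2.72)(0.0576)² = 0.18042 kg·m².
Point mass: I_cm = 0; centre at d = 0.683 m, so the parallel axis theorem gives I = 0 + (1.25)(0.683)² = 0.58311 kg·m².
Total I = 0.22505 + 3.6276 + 0.18042 + 0.58311 = 4.6162 kg·m².

4.62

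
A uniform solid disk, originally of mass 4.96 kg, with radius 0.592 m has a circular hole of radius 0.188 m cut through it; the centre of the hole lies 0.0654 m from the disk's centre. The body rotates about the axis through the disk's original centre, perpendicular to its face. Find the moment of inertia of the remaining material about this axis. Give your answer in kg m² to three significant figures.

0.858

Unpierced body about its centre: I₀ = (1/2)MR² = (1/2)(4.96)(0.592)² = 0.86915 kg m².
The removed disk has mass m = M·(r/R)² = (4.96)(0.188/0.592)² = 0.50021 kg (same uniform areal density).
Its moment of inertia about the rotation axis (parallel-axis theorem): I_hole = (1/2)mr² + md² = (1/2)(0.50021)(0.188)² + (0.50021)(0.0654)² = 0.010979 kg m².
Treating the hole as negative mass, I = I₀ − I_hole = 0.86915 − 0.010979 = 0.85817 kg m².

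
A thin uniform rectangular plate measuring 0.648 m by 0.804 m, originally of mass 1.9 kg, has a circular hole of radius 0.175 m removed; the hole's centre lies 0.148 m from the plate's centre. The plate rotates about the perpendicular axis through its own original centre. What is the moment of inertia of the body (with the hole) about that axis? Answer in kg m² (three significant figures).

Unpierced body about its centre: I₀ = (1/12)M(a²+b²) = (1/12)(1.9)[(0.648)² + (0.804)²] = 0.16883 kg m².
The removed disk has mass m = M·πr²/(ab) = (1.9)·π(0.175)²/(0.648·0.804) = 0.35087 kg (same uniform areal density).
Its moment of inertia about the rotation axis (parallel-axis theorem): I_hole = (1/2)mr² + md² = (1/2)(0.35087)(0.175)² + (0.35087)(0.148)² = 0.013058 kg m².
Treating the hole as negative mass, I = I₀ − I_hole = 0.16883 − 0.013058 = 0.15578 kg m².

0.156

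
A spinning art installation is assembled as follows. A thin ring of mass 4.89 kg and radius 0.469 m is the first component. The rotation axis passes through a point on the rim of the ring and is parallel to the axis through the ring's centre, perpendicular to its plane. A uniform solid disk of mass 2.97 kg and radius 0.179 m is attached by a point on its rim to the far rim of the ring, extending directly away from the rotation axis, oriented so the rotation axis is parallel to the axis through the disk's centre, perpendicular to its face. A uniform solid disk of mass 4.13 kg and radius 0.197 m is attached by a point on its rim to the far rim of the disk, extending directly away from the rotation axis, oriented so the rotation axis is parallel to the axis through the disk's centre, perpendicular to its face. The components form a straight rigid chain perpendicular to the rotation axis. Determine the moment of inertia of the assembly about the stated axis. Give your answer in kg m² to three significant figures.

Thin ring: I_cm = MR² = (4.89)(0.469)² = 1.0756 kg m²; centre at d = 0.469 m, so I = I_cm + Md² gives I = 1.0756 + (4.89)(0.469)² = 2.1512 kg m².
Solid disk: I_cm = (1/2)MR² = (1/2)(2.97)(0.179)² = 0.047581 kg m²; centre at d = 0.469 + 0.469 + 0.179 = 1.117 m, so I = I_cm + Md² gives I = 0.047581 + (2.97)(1.117)² = 3.7532 kg m².
Solid disk: I_cm = (1/2)MR² = (1/2)(4.13)(0.197)² = 0.080141 kg m²; centre at d = 0.469 + 0.469 + 0.179 + 0.179 + 0.197 = 1.493 m, so I = I_cm + Md² gives I = 0.080141 + (4.13)(1.493)² = 9.2861 kg m².
Total I = 2.1512 + 3.7532 + 9.2861 = 15.191 kg m².

15.2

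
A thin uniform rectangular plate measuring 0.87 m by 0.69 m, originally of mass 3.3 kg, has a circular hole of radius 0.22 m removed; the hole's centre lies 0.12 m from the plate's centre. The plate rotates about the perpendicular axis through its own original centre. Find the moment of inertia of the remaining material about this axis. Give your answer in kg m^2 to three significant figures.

0.307

Unpierced body about its centre: I₀ = (1/12)M(a²+b²) = (1/12)(3.3)[(0.87)² + (0.69)²] = 0.33907 kg m^2.
The removed disk has mass m = M·πr²/(ab) = (3.3)·π(0.22)²/(0.87·0.69) = 0.83587 kg (same uniform areal density).
Its moment of inertia about the rotation axis (parallel-axis theorem): I_hole = (1/2)mr² + md² = (1/2)(0.83587)(0.22)² + (0.83587)(0.12)² = 0.032265 kg m^2.
Treating the hole as negative mass, I = I₀ − I_hole = 0.33907 − 0.032265 = 0.30681 kg m^2.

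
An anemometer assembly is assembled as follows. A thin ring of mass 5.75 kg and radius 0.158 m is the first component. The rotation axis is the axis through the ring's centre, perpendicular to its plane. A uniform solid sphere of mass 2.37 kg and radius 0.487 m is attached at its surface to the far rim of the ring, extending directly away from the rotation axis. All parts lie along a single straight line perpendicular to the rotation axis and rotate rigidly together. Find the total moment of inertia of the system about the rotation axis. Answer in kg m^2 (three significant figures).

Thin ring: I_cm = MR² = (5.75)(0.158)² = 0.14354 kg m^2; axis through the centre, so I = 0.14354 kg m^2.
Solid sphere: I_cm = (2/5)MR² = (2/5)(2.37)(0.487)² = 0.22484 kg m^2; centre at d = 0.158 + 0.487 = 0.645 m, so I = I_cm + Md² gives I = 0.22484 + (2.37)(0.645)² = 1.2108 kg m^2.
Total I = 0.14354 + 1.2108 = 1.3544 kg m^2.

1.35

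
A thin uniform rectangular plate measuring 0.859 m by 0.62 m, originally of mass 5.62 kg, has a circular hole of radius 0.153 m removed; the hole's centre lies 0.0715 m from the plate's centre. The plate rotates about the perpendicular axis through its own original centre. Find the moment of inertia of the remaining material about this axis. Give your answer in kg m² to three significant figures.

0.513

Unpierced body about its centre: I₀ = (1/12)M(a²+b²) = (1/12)(5.62)[(0.859)² + (0.62)²] = 0.5256 kg m².
The removed disk has mass m = M·πr²/(ab) = (5.62)·π(0.153)²/(0.859·0.62) = 0.77604 kg (same uniform areal density).
Its moment of inertia about the rotation axis (parallel-axis theorem): I_hole = (1/2)mr² + md² = (1/2)(0.77604)(0.153)² + (0.77604)(0.0715)² = 0.01305 kg m².
Treating the hole as negative mass, I = I₀ − I_hole = 0.5256 − 0.01305 = 0.51255 kg m².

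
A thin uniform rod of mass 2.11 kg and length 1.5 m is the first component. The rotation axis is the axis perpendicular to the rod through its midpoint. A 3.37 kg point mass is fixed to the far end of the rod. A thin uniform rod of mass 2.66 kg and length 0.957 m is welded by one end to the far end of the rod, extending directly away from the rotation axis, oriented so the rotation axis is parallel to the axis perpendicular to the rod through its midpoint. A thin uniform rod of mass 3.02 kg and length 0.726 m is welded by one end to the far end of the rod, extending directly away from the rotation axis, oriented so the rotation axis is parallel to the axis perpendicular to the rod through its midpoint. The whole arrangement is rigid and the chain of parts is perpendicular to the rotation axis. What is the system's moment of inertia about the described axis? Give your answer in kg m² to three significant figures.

Thin rod: I_cm = (1/12)ML² = (1/12)(2.11)(1.5)² = 0.39562 kg m²; axis through the centre, so I = 0.39562 kg m².
Point mass: I_cm = 0; centre at d = 0.75 m, so I = I_cm + Md² gives I = 0 + (3.37)(0.75)² = 1.8956 kg m².
Thin rod: I_cm = (1/12)ML² = (1/12)(2.66)(0.957)² = 0.20301 kg m²; centre at d = 0.75 + 0.4785 = 1.2285 m, so I = I_cm + Md² gives I = 0.20301 + (2.66)(1.2285)² = 4.2175 kg m².
Thin rod: I_cm = (1/12)ML² = (1/12)(3.02)(0.726)² = 0.13265 kg m²; centre at d = 0.75 + 0.4785 + 0.4785 + 0.363 = 2.07 m, so I = I_cm + Md² gives I = 0.13265 + (3.02)(2.07)² = 13.073 kg m².
Total I = 0.39562 + 1.8956 + 4.2175 + 13.073 = 19.582 kg m².

19.6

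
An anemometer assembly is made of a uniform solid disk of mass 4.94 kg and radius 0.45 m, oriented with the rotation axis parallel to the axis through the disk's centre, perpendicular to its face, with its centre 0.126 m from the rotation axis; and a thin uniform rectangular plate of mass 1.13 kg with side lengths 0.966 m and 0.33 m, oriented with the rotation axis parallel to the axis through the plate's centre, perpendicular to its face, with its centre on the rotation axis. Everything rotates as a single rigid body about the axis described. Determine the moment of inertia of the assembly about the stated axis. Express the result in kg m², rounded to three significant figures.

Solid disk: I_cm = (1/2)MR² = (1/2)(4.94)(0.45)² = 0.50018 kg m²; centre at d = 0.126 m, so I = I_cm + Md² gives I = 0.50018 + (4.94)(0.126)² = 0.5786 kg m².
Rectangular plate: I_cm = (1/12)M(a²+b²) = (1/12)(1.13)[(0.966)² + (0.33)²] = 0.098127 kg m²; axis through the centre, so I = 0.098127 kg m².
Total I = 0.5786 + 0.098127 = 0.67673 kg m².

0.677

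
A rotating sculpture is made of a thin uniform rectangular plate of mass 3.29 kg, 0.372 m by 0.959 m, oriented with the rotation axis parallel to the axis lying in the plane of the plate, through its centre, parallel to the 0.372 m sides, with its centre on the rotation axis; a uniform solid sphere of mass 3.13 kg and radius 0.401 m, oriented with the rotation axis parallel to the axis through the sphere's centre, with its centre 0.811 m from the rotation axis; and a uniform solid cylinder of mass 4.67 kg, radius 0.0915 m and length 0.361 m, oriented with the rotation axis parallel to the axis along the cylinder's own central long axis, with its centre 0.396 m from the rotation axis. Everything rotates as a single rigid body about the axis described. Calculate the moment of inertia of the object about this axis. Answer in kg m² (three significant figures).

Rectangular plate: I_cm = (1/12)Mb² = (1/12)(3.29)(0.959)² = 0.25215 kg m²; axis through the centre, so I = 0.25215 kg m².
Solid sphere: I_cm = (2/5)MR² = (2/5)(3.13)(0.401)² = 0.20132 kg m²; centre at d = 0.811 m, so I = I_cm + Md² gives I = 0.20132 + (3.13)(0.811)² = 2.26 kg m².
Solid cylinder: I_cm = (1/2)MR² = (1/2)(4.67)(0.0915)² = 0.019549 kg m²; centre at d = 0.396 m, so I = I_cm + Md² gives I = 0.019549 + (4.67)(0.396)² = 0.75188 kg m².
Total I = 0.25215 + 2.26 + 0.75188 = 3.264 kg m².

3.26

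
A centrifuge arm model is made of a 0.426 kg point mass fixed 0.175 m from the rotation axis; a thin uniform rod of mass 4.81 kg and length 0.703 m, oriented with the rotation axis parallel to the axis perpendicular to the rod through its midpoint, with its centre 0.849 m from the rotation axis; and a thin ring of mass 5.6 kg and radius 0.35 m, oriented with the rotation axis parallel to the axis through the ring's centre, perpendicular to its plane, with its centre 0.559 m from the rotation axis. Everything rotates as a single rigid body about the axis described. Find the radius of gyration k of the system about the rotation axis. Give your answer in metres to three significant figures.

Point mass: I_cm = 0; centre at d = 0.175 m, so I = I_cm + Md² gives I = 0 + (0.426)(0.175)² = 0.013046 kg·m².
Thin rod: I_cm = (1/12)ML² = (1/12)(4.81)(0.703)² = 0.1981 kg·m²; centre at d = 0.849 m, so I = I_cm + Md² gives I = 0.1981 + (4.81)(0.849)² = 3.6651 kg·m².
Thin ring: I_cm = MR² = (5.6)(0.35)² = 0.686 kg·m²; centre at d = 0.559 m, so I = I_cm + Md² gives I = 0.686 + (5.6)(0.559)² = 2.4359 kg·m².
Total I = 6.1141 kg·m²; total mass M = 10.836 kg.
k = √(I/M) = √(6.1141/10.836) = 0.75116 m.

0.751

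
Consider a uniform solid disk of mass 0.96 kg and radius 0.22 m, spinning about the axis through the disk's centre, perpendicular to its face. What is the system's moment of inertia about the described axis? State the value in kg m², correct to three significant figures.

I_cm = (1/2)MR² = (1/2)(0.96)(0.22)² = 0.023232 kg m²; axis through the centre, so I = 0.023232 kg m².

0.0232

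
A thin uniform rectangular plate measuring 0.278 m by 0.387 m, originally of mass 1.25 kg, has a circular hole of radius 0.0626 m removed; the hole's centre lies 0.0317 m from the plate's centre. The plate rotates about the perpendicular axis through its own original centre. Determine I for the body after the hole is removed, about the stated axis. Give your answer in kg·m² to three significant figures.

0.0232

Unpierced body about its centre: I₀ = (1/12)M(a²+b²) = (1/12)(1.25)[(0.278)² + (0.387)²] = 0.023651 kg·m².
The removed disk has mass m = M·πr²/(ab) = (1.25)·π(0.0626)²/(0.278·0.387) = 0.14304 kg (same uniform areal density).
Its moment of inertia about the rotation axis (parallel-axis theorem): I_hole = (1/2)mr² + md² = (1/2)(0.14304)(0.0626)² + (0.14304)(0.0317)² = 0.000424 kg·m².
Treating the hole as negative mass, I = I₀ − I_hole = 0.023651 − 0.000424 = 0.023227 kg·m².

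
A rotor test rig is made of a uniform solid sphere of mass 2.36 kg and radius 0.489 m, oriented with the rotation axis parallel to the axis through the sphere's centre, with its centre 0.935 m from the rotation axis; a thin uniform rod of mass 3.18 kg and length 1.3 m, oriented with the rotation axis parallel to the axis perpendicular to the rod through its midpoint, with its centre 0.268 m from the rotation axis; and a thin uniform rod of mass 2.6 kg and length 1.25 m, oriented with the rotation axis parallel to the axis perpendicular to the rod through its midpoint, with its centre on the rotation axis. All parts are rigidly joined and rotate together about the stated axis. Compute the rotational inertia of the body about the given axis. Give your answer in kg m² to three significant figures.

3.30

Solid sphere: I_cm = (2/5)MR² = (2/5)(2.36)(0.489)² = 0.22573 kg m²; centre at d = 0.935 m, so I = I_cm + Md² gives I = 0.22573 + (2.36)(0.935)² = 2.2889 kg m².
Thin rod: I_cm = (1/12)ML² = (1/12)(3.18)(1.3)² = 0.44785 kg m²; centre at d = 0.268 m, so I = I_cm + Md² gives I = 0.44785 + (3.18)(0.268)² = 0.67625 kg m².
Thin rod: I_cm = (1/12)ML² = (1/12)(2.6)(1.25)² = 0.33854 kg m²; axis through the centre, so I = 0.33854 kg m².
Total I = 2.2889 + 0.67625 + 0.33854 = 3.3037 kg m².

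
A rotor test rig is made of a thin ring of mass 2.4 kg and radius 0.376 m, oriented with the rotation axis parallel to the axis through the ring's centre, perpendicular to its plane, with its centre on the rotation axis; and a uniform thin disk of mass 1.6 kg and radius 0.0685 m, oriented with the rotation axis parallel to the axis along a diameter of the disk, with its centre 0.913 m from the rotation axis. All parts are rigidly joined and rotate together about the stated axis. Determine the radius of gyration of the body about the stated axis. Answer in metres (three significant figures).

Thin ring: I_cm = MR² = (2.4)(0.376)² = 0.3393 kg m^2; axis through the centre, so I = 0.3393 kg m^2.
Thin disk: I_cm = (1/4)MR² = (1/4)(1.6)(0.0685)² = 0.0018769 kg m^2; centre at d = 0.913 m, so I = I_cm + Md² gives I = 0.0018769 + (1.6)(0.913)² = 1.3356 kg m^2.
Total I = 1.6749 kg m^2; total mass M = 4 kg.
k = √(I/M) = √(1.6749/4) = 0.64709 m.

0.647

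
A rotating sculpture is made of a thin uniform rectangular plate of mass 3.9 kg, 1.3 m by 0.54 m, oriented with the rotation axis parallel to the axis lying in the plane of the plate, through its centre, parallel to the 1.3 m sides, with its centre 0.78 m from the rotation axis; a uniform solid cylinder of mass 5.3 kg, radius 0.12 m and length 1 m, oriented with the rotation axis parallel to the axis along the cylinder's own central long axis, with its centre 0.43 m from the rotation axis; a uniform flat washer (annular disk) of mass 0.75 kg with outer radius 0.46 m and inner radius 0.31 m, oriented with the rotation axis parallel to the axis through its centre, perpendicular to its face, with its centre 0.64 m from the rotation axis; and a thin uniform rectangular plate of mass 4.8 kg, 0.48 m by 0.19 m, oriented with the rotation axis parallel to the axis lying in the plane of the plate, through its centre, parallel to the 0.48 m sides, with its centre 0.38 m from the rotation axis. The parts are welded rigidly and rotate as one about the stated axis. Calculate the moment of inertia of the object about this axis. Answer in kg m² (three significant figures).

Rectangular plate: I_cm = (1/12)Mb² = (1/12)(3.9)(0.54)² = 0.09477 kg m²; centre at d = 0.78 m, so I = I_cm + Md² gives I = 0.09477 + (3.9)(0.78)² = 2.4675 kg m².
Solid cylinder: I_cm = (1/2)MR² = (1/2)(5.3)(0.12)² = 0.03816 kg m²; centre at d = 0.43 m, so I = I_cm + Md² gives I = 0.03816 + (5.3)(0.43)² = 1.0181 kg m².
Annular disk: I_cm = (1/2)M(R²+r²) = (1/2)(0.75)[(0.46)² + (0.31)²] = 0.11539 kg m²; centre at d = 0.64 m, so I = I_cm + Md² gives I = 0.11539 + (0.75)(0.64)² = 0.42259 kg m².
Rectangular plate: I_cm = (1/12)Mb² = (1/12)(4.8)(0.19)² = 0.01444 kg m²; centre at d = 0.38 m, so I = I_cm + Md² gives I = 0.01444 + (4.8)(0.38)² = 0.70756 kg m².
Total I = 2.4675 + 1.0181 + 0.42259 + 0.70756 = 4.6158 kg m².

4.62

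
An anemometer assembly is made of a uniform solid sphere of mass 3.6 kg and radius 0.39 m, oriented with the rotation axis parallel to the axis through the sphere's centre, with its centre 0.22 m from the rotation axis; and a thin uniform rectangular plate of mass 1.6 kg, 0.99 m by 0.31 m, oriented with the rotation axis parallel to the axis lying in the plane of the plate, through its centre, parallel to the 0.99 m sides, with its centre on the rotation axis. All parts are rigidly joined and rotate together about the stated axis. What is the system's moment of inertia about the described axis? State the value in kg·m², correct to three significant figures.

Solid sphere: I_cm = (2/5)MR² = (2/5)(3.6)(0.39)² = 0.21902 kg·m²; centre at d = 0.22 m, so I = I_cm + Md² gives I = 0.21902 + (3.6)(0.22)² = 0.39326 kg·m².
Rectangular plate: I_cm = (1/12)Mb² = (1/12)(1.6)(0.31)² = 0.012813 kg·m²; axis through the centre, so I = 0.012813 kg·m².
Total I = 0.39326 + 0.012813 = 0.40608 kg·m².

0.406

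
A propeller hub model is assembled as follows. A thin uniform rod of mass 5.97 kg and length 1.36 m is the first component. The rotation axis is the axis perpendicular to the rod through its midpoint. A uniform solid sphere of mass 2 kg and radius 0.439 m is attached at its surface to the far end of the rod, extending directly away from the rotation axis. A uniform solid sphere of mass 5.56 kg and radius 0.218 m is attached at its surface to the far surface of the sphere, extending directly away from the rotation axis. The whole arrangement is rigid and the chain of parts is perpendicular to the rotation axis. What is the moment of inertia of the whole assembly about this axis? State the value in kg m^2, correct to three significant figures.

Thin rod: I_cm = (1/12)ML² = (1/12)(5.97)(1.36)² = 0.92018 kg m^2; axis through the centre, so I = 0.92018 kg m^2.
Solid sphere: I_cm = (2/5)MR² = (2/5)(2)(0.439)² = 0.15418 kg m^2; centre at d = 0.68 + 0.439 = 1.119 m, so I = I_cm + Md² gives I = 0.15418 + (2)(1.119)² = 2.6585 kg m^2.
Solid sphere: I_cm = (2/5)MR² = (2/5)(5.56)(0.218)² = 0.10569 kg m^2; centre at d = 0.68 + 0.439 + 0.439 + 0.218 = 1.776 m, so I = I_cm + Md² gives I = 0.10569 + (5.56)(1.776)² = 17.643 kg m^2.
Total I = 0.92018 + 2.6585 + 17.643 = 21.222 kg m^2.

21.2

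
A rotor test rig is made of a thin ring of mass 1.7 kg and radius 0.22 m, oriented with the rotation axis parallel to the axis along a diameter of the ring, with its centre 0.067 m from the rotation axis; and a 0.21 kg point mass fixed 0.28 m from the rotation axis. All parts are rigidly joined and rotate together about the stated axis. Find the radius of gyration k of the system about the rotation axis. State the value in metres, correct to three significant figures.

Thin ring: I_cm = (1/2)MR² = (1/2)(1.7)(0.22)² = 0.04114 kg·m²; centre at d = 0.067 m, so the parallel axis theorem gives I = 0.04114 + (1.7)(0.067)² = 0.048771 kg·m².
Point mass: I_cm = 0; centre at d = 0.28 m, so the parallel axis theorem gives I = 0 + (0.21)(0.28)² = 0.016464 kg·m².
Total I = 0.065235 kg·m²; total mass M = 1.91 kg.
k = √(I/M) = √(0.065235/1.91) = 0.18481 m.

0.185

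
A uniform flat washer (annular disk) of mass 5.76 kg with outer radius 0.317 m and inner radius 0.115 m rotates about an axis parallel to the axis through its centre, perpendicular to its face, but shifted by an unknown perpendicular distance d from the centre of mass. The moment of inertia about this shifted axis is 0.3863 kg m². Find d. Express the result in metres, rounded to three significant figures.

About the centre-of-mass axis, I_cm = (1/2)M(R²+r²) = (1/2)(5.76)[(0.317)² + (0.115)²] = 0.3275 kg m².
Parallel axis theorem: I = I_cm + Md², so Md² = 0.3863 − 0.3275 = 0.058804 kg m².
d = √(0.058804 / 5.76) = 0.10104 m.

0.101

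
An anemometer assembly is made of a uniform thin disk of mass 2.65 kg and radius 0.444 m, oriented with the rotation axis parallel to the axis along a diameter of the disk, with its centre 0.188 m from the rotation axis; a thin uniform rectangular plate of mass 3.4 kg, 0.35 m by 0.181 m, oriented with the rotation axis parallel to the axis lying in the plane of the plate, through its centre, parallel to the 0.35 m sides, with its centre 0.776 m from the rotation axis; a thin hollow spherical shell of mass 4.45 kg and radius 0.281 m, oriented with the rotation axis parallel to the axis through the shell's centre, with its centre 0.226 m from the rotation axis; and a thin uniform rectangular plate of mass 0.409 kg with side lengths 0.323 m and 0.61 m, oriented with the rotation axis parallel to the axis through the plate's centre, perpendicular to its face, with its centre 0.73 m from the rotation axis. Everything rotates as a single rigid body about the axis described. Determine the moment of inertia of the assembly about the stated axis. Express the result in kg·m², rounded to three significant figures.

2.98

Thin disk: I_cm = (1/4)MR² = (1/4)(2.65)(0.444)² = 0.1306 kg·m²; centre at d = 0.188 m, so I = I_cm + Md² gives I = 0.1306 + (2.65)(0.188)² = 0.22426 kg·m².
Rectangular plate: I_cm = (1/12)Mb² = (1/12)(3.4)(0.181)² = 0.0092823 kg·m²; centre at d = 0.776 m, so I = I_cm + Md² gives I = 0.0092823 + (3.4)(0.776)² = 2.0567 kg·m².
Spherical shell: I_cm = (2/3)MR² = (2/3)(4.45)(0.281)² = 0.23425 kg·m²; centre at d = 0.226 m, so I = I_cm + Md² gives I = 0.23425 + (4.45)(0.226)² = 0.46154 kg·m².
Rectangular plate: I_cm = (1/12)M(a²+b²) = (1/12)(0.409)[(0.323)² + (0.61)²] = 0.016238 kg·m²; centre at d = 0.73 m, so I = I_cm + Md² gives I = 0.016238 + (0.409)(0.73)² = 0.23419 kg·m².
Total I = 0.22426 + 2.0567 + 0.46154 + 0.23419 = 2.9767 kg·m².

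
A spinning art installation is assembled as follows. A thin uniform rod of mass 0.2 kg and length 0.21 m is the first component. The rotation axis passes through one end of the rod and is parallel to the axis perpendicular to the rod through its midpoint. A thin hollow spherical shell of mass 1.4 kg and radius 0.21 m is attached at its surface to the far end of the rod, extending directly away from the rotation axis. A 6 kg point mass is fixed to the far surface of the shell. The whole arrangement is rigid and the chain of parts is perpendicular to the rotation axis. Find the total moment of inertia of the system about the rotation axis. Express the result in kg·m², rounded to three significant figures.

2.67

Thin rod: I_cm = (1/12)ML² = (1/12)(0.2)(0.21)² = 0.000735 kg·m²; centre at d = 0.105 m, so I = I_cm + Md² gives I = 0.000735 + (0.2)(0.105)² = 0.00294 kg·m².
Spherical shell: I_cm = (2/3)MR² = (2/3)(1.4)(0.21)² = 0.04116 kg·m²; centre at d = 0.105 + 0.105 + 0.21 = 0.42 m, so I = I_cm + Md² gives I = 0.04116 + (1.4)(0.42)² = 0.28812 kg·m².
Point mass: I_cm = 0; centre at d = 0.105 + 0.105 + 0.21 + 0.21 = 0.63 m, so I = I_cm + Md² gives I = 0 + (6)(0.63)² = 2.3814 kg·m².
Total I = 0.00294 + 0.28812 + 2.3814 = 2.6725 kg·m².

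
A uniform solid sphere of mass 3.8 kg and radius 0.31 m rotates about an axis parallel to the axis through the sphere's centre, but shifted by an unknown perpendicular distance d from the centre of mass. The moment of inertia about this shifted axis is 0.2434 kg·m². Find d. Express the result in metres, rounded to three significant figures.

About the centre-of-mass axis, I_cm = (2/5)MR² = (2/5)(3.8)(0.31)² = 0.14607 kg·m².
Parallel axis theorem: I = I_cm + Md², so Md² = 0.2434 − 0.14607 = 0.097328 kg·m².
d = √(0.097328 / 3.8) = 0.16004 m.

0.160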